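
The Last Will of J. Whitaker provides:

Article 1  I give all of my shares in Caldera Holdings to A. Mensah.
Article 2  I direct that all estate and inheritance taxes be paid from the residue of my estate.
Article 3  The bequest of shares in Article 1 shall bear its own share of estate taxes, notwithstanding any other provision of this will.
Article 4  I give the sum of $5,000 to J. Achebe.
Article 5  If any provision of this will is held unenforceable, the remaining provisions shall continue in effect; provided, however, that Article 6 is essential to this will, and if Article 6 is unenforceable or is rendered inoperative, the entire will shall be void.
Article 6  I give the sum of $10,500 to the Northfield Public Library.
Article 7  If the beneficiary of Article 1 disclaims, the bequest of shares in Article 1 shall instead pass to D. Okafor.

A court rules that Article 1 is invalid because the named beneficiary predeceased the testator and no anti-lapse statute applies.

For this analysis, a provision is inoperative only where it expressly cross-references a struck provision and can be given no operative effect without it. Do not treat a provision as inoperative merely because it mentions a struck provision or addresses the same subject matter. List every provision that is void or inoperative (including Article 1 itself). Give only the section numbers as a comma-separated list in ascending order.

Article 1 is struck. Article 3 has no operative effect of its own apart from Article 1 and is therefore inoperative. Article 7 operates only by reference to Article 1, so it falls with Article 1. Article 5 makes Article 6 an essential term, but Article 6 is unaffected, so the severability proviso in Article 5 preserves the remaining provisions. Article 2, Article 4, Article 5, and Article 6 remain in effect.

1, 3, 7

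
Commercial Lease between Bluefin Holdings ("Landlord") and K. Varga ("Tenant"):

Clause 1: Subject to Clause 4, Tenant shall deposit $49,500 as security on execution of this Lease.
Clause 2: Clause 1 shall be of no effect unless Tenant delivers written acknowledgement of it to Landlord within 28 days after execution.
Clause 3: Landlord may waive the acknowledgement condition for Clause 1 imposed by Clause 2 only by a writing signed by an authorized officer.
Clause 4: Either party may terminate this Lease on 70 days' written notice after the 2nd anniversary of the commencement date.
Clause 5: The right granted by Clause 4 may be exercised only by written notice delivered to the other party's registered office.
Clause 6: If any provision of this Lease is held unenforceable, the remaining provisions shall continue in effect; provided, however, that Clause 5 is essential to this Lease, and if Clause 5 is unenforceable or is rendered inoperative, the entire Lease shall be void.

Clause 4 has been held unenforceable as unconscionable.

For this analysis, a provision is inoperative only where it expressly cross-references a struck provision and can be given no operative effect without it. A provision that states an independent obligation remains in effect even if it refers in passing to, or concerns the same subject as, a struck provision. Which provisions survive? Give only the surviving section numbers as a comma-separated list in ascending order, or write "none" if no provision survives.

Clause 4 is struck. Clause 5 has no operative effect of its own apart from Clause 4 and is therefore inoperative. Clause 6 makes Clause 5 an essential term, and Clause 5 has been rendered inoperative by the cascade; under Clause 6, the entire Lease is therefore void. No provision of the Lease survives.

none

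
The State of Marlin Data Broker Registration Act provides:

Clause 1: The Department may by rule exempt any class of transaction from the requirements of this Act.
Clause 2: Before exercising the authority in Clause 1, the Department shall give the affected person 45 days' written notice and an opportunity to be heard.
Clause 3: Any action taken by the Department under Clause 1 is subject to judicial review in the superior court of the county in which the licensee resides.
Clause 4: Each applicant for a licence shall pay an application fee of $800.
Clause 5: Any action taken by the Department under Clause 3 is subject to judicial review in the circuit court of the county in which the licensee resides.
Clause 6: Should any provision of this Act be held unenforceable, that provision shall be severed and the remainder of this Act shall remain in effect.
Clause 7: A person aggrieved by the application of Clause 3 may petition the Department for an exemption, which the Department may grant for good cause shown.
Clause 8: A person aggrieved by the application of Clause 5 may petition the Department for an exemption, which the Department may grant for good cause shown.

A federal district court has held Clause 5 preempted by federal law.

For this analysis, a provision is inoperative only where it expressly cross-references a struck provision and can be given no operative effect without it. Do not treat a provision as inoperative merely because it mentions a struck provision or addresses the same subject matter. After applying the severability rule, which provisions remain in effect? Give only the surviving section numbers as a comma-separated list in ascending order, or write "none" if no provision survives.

Clause 5 is struck. The only function of Clause 8 is the exemption procedure for Clause 5, so it cannot stand once Clause 5 is removed. Clause 6 is a severability clause and preserves every provision that can still be given independent effect. That leaves Clause 1, Clause 2, Clause 3, Clause 4, Clause 6, and Clause 7 in effect.

1, 2, 3, 4, 6, 7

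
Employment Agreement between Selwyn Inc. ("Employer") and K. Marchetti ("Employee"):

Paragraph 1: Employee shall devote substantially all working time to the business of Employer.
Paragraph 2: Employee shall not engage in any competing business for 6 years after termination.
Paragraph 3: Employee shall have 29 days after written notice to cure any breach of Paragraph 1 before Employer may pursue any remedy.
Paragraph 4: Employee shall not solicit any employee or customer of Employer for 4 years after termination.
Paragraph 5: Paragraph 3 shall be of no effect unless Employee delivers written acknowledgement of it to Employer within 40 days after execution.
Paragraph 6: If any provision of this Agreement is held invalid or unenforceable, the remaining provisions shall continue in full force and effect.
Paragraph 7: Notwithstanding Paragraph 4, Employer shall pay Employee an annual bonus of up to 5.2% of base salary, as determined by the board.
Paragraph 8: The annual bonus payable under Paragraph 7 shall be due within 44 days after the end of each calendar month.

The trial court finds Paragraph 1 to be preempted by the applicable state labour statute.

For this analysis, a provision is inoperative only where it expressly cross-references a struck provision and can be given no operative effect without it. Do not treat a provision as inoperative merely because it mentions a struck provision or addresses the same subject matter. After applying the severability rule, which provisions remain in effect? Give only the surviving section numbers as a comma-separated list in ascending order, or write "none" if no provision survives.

2, 4, 6, 7, 8

Paragraph 1 is struck. Paragraph 3 has no operative effect of its own apart from Paragraph 1 and is therefore inoperative. Paragraph 5 operates only by reference to Paragraph 3, so it falls with Paragraph 3. Paragraph 6 is a severability clause and preserves every provision that can still be given independent effect. That leaves Paragraph 2, Paragraph 4, Paragraph 6, Paragraph 7, and Paragraph 8 in effect.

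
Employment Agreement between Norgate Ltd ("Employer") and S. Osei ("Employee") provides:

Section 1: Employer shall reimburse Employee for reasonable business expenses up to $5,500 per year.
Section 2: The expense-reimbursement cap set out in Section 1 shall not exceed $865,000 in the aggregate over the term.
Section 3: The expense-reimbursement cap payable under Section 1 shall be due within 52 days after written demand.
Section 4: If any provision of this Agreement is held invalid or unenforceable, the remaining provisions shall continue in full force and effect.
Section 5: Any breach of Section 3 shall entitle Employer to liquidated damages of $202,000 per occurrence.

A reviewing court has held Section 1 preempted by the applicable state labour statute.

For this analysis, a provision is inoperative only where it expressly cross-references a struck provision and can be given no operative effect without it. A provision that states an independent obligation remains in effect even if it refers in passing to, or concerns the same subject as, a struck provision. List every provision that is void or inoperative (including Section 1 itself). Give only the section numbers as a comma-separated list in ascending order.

Section 1 is struck. The whole of Section 2 is the aggregate cap on the expense-reimbursement cap, defined by reference to Section 1, so Section 2 cannot stand once Section 1 is removed. Section 3 operates only by reference to Section 1, so it falls with Section 1. Section 5 operates only by reference to Section 3, so it falls with Section 3. Section 4 is a severability clause and preserves every provision that can still be given independent effect. Only Section 4 remains in effect.

1, 2, 3, 5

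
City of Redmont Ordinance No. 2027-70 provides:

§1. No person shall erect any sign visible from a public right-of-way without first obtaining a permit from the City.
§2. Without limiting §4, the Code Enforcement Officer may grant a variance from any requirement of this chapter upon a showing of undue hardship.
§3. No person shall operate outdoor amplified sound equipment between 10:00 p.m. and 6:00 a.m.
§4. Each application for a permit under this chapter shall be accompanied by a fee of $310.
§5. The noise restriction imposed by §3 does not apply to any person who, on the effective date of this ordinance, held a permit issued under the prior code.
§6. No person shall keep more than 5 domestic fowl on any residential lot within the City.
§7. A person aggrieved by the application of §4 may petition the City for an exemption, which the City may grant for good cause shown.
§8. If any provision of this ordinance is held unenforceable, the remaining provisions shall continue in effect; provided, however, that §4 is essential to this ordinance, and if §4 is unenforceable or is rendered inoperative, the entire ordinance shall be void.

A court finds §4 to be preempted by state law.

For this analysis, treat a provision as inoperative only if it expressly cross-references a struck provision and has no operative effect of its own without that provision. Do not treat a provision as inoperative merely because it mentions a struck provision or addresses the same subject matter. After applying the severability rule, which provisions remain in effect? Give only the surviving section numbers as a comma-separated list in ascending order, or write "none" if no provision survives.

§4 is struck. §7 merely fixes the exemption procedure for §4; with §4 gone it has nothing to operate on and falls away. §8 makes §4 an essential term, and §4 is the provision held invalid; under §8, the entire ordinance is therefore void. No provision of the ordinance survives.

none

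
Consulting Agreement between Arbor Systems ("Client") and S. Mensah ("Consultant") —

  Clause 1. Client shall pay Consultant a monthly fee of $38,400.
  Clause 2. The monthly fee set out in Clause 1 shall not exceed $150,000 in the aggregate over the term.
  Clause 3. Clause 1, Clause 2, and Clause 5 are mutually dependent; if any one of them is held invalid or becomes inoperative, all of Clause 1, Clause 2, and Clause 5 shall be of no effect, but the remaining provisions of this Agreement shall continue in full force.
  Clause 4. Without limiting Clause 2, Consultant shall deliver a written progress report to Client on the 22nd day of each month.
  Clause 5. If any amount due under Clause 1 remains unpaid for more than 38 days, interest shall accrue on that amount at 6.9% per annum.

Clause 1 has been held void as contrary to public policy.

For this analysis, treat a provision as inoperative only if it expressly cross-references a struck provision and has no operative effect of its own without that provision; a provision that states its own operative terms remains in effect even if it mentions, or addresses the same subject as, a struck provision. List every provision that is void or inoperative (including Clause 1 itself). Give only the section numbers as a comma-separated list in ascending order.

1, 2, 5

Clause 1 is struck. Clause 2 operates only by reference to Clause 1, so it falls with Clause 1. Clause 5 has no operative effect of its own apart from Clause 1 and is therefore inoperative. Although Clause 4 refers to Clause 2, its operative terms do not depend on Clause 2, so it remains in effect. Clause 3 declares Clause 1, Clause 2, and Clause 5 mutually dependent; since one of them has fallen, all of them are of no effect. The remainder continues in force under Clause 3. Clause 3 and Clause 4 remain in effect.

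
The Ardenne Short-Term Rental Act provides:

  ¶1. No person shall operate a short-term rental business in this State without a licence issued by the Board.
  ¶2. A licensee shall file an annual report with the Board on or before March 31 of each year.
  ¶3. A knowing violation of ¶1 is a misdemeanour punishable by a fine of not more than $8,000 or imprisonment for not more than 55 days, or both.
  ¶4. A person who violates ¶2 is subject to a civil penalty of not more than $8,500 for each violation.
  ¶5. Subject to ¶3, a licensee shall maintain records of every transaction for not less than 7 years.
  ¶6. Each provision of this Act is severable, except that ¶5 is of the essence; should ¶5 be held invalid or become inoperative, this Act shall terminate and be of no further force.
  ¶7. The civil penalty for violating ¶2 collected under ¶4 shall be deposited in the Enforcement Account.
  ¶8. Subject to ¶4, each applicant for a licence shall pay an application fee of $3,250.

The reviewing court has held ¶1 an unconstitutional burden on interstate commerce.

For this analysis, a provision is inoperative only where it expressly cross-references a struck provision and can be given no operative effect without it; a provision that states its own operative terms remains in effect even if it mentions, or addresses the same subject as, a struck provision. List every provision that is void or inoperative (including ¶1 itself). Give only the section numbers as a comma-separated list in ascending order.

¶1 is struck. ¶3 operates only by reference to ¶1, so it falls with ¶1. ¶5 mentions ¶3 but its own obligation stands independently of ¶3, so ¶5 is not affected. ¶6 makes ¶5 an essential term, but ¶5 is unaffected, so the severability proviso in ¶6 preserves the remaining provisions. ¶2, ¶4, ¶5, ¶6, ¶7, and ¶8 remain in effect.

1, 3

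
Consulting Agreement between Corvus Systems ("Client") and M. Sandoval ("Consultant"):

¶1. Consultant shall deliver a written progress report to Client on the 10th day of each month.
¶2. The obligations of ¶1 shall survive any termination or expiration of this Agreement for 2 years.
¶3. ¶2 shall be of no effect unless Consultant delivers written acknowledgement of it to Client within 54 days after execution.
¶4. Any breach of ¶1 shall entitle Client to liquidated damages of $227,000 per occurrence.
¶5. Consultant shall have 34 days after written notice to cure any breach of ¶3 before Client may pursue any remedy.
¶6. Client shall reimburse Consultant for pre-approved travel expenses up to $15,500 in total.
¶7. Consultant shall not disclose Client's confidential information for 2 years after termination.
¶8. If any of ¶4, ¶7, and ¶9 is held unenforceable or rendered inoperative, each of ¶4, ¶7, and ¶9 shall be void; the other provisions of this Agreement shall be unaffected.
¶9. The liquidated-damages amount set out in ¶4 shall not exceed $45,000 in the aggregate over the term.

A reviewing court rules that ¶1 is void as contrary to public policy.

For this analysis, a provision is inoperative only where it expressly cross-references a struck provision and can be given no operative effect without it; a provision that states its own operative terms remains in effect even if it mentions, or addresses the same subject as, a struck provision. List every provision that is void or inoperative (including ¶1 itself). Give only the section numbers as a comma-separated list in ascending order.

1, 2, 3, 4, 5, 7, 9

¶1 is struck. ¶2 has no operative effect of its own apart from ¶1 and is therefore inoperative. The whole of ¶4 is the liquidated-damages amount, defined by reference to ¶1, so ¶4 cannot stand once ¶1 is removed. ¶3 has no operative effect of its own apart from ¶2 and is therefore inoperative. ¶9 does nothing except set the aggregate cap on the liquidated-damages amount by reference to ¶4; with ¶4 gone it has no independent effect and is inoperative. ¶5 operates only by reference to ¶3, so it falls with ¶3. ¶8 declares ¶4, ¶7, and ¶9 mutually dependent; since one of them has fallen, all of them are of no effect. That brings down ¶7 as well. The remainder continues in force under ¶8. The provisions still in force are ¶6 and ¶8.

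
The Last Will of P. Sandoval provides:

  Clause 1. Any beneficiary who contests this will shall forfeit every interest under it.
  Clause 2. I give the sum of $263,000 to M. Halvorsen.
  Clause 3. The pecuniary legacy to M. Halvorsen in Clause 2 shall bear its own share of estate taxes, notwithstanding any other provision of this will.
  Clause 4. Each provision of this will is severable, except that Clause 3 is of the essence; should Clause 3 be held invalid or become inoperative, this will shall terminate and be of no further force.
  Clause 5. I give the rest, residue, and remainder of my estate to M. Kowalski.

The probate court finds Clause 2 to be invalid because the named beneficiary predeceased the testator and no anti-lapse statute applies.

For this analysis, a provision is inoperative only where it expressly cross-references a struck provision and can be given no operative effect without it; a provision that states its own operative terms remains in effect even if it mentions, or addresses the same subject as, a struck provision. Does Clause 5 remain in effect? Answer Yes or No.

No

Clause 2 is struck. The only function of Clause 3 is the tax charge on Clause 2, so it cannot stand once Clause 2 is removed. Clause 4 makes Clause 3 an essential term, and Clause 3 has been rendered inoperative by the cascade; under Clause 4, the entire will is therefore void. No provision of the will survives. Clause 5 is among the inoperative provisions, so the answer is no.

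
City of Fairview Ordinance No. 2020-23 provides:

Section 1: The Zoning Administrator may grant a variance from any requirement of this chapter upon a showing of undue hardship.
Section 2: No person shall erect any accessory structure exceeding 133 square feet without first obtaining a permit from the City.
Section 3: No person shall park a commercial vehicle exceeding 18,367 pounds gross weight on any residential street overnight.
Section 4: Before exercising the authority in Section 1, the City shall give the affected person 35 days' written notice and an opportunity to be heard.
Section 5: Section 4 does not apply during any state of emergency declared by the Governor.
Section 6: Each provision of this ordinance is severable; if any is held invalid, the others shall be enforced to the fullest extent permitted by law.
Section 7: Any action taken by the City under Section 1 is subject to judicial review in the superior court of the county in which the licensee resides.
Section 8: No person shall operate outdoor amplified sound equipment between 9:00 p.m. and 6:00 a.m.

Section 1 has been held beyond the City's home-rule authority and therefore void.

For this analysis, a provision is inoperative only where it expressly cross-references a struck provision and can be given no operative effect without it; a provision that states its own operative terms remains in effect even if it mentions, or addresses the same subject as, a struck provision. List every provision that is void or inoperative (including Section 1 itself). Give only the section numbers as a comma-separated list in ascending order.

Section 1 is struck. Section 4 merely fixes the notice-and-hearing requirement for Section 1; with Section 1 gone it has nothing to operate on and falls away. The only function of Section 7 is the judicial-review right for Section 1, so it cannot stand once Section 1 is removed. The only function of Section 5 is the emergency suspension of Section 4, so it cannot stand once Section 4 is removed. Section 6 is a severability clause and preserves every provision that can still be given independent effect. Section 2, Section 3, Section 6, and Section 8 remain in effect.

1, 4, 5, 7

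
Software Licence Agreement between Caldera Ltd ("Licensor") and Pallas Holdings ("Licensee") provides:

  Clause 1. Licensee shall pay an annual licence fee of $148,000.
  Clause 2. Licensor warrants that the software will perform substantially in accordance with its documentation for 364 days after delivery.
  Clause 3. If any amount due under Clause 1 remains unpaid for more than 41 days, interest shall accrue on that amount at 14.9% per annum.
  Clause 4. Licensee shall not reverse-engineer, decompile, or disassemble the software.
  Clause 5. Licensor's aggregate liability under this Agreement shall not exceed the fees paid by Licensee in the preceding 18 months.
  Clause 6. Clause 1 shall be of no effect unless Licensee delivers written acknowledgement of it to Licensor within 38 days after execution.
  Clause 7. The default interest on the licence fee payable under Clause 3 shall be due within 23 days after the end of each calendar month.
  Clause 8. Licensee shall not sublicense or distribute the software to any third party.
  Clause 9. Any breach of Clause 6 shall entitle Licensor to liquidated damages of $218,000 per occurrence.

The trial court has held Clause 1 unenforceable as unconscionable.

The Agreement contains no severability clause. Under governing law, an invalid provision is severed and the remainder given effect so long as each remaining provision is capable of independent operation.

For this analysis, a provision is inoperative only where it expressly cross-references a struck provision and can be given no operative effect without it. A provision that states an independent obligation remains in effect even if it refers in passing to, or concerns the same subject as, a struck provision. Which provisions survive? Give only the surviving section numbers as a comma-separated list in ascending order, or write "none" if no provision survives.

2, 4, 5, 8

Clause 1 is struck. Clause 3 has no operative effect of its own apart from Clause 1 and is therefore inoperative. Clause 6 operates only by reference to Clause 1, so it falls with Clause 1. Clause 7 operates only by reference to Clause 3, so it falls with Clause 3. Clause 9 has no operative effect of its own apart from Clause 6 and is therefore inoperative. Under the stated default rule, only provisions that cannot operate independently fall away; the rest are enforced. That leaves Clause 2, Clause 4, Clause 5, and Clause 8 in effect.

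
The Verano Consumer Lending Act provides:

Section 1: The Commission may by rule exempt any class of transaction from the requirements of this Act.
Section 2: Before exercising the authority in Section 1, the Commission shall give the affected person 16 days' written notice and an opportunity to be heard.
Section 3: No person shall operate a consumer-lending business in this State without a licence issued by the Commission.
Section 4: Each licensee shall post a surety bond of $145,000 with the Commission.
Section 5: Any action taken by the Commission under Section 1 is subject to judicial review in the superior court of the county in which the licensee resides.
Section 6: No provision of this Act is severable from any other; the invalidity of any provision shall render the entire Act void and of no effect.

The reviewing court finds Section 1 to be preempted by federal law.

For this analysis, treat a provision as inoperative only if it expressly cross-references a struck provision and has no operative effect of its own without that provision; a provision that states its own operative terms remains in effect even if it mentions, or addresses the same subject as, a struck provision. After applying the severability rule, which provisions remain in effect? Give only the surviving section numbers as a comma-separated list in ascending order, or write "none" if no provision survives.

Section 1 is struck. Section 2 merely fixes the notice-and-hearing requirement for Section 1; with Section 1 gone it has nothing to operate on and falls away. Section 5 merely fixes the judicial-review right for Section 1; with Section 1 gone it has nothing to operate on and falls away. Section 6 provides that the Act is not severable, so the invalidity of any one provision voids the entire Act. No provision of the Act survives.

none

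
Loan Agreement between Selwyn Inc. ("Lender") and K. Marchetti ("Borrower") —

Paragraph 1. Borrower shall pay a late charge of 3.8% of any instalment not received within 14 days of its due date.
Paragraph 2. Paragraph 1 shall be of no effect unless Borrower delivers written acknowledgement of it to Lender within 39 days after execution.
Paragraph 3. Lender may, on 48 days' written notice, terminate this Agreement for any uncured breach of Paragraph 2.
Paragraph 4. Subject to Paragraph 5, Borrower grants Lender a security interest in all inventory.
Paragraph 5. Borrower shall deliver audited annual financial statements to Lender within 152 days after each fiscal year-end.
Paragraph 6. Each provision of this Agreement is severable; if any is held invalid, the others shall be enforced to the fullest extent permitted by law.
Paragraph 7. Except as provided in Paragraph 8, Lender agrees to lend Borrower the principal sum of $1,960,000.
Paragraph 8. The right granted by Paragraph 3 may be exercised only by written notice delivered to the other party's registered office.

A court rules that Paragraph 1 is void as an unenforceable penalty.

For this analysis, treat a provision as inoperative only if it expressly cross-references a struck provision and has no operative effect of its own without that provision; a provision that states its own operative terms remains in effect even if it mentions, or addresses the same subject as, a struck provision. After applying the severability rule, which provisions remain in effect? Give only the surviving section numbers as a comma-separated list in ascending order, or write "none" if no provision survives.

4, 5, 6, 7

Paragraph 1 is struck. Paragraph 2 has no operative effect of its own apart from Paragraph 1 and is therefore inoperative. Paragraph 3 merely fixes the termination right for breach of Paragraph 2; with Paragraph 2 gone it has nothing to operate on and falls away. The only function of Paragraph 8 is the notice requirement for Paragraph 3, so it cannot stand once Paragraph 3 is removed. Paragraph 7 mentions Paragraph 8 but its own obligation stands independently of Paragraph 8, so Paragraph 7 is not affected. Under the severability clause in Paragraph 6, the remaining provisions continue in force. The provisions still in force are Paragraph 4, Paragraph 5, Paragraph 6, and Paragraph 7.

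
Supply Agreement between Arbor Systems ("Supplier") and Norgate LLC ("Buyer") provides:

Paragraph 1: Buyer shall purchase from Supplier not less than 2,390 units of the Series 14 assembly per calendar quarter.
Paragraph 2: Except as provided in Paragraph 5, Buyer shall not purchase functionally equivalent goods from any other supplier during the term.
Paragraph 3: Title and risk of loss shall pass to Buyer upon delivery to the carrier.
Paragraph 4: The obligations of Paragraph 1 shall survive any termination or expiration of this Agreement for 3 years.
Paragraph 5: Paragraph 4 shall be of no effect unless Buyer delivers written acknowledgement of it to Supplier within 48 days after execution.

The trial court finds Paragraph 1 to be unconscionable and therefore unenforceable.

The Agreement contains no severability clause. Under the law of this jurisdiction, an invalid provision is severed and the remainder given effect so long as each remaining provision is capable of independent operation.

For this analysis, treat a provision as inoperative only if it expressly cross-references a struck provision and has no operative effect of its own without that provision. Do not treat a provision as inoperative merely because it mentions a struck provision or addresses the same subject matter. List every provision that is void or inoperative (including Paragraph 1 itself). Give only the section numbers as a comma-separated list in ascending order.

Paragraph 1 is struck. Paragraph 4 has no operative effect of its own apart from Paragraph 1 and is therefore inoperative. Paragraph 5 merely fixes the acknowledgement condition for Paragraph 4; with Paragraph 4 gone it has nothing to operate on and falls away. Paragraph 2 mentions Paragraph 5 but its own obligation stands independently of Paragraph 5, so Paragraph 2 is not affected. Under the stated default rule, only provisions that cannot operate independently fall away; the rest are enforced. That leaves Paragraph 2 and Paragraph 3 in effect.

1, 4, 5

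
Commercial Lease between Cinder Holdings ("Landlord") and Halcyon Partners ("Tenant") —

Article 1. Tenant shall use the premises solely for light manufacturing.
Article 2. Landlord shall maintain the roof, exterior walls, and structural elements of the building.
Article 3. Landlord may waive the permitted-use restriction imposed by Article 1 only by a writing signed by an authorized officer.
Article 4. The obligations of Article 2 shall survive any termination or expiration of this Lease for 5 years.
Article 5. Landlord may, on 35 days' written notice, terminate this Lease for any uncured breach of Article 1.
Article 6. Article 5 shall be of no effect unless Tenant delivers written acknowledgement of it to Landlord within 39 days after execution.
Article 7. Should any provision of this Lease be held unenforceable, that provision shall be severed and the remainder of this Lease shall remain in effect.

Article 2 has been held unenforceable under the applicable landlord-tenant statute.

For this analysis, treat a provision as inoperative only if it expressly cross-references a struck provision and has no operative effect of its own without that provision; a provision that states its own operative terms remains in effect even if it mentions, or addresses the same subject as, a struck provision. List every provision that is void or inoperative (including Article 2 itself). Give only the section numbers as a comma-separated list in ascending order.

2, 4

Article 2 is struck. Article 4 operates only by reference to Article 2, so it falls with Article 2. Under the severability clause in Article 7, the remaining provisions continue in force. Article 1, Article 3, Article 5, Article 6, and Article 7 remain in effect.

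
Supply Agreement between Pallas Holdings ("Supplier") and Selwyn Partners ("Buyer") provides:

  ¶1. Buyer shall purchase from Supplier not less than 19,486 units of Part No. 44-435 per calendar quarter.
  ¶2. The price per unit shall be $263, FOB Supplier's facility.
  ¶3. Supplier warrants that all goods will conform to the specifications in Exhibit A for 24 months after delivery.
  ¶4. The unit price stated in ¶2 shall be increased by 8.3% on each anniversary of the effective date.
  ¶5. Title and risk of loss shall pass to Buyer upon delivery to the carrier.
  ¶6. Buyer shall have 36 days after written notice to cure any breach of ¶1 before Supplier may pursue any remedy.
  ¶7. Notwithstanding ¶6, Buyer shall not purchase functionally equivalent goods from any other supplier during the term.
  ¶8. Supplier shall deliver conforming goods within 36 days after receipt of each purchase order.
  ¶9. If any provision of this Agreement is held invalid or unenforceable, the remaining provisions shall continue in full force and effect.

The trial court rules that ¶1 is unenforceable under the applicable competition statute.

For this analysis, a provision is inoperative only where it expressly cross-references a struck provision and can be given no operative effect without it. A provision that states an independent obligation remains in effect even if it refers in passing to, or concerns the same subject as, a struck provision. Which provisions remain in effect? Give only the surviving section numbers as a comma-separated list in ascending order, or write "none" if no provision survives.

2, 3, 4, 5, 7, 8, 9

¶1 is struck. ¶6 operates only by reference to ¶1, so it falls with ¶1. ¶7 mentions ¶6 but its own obligation stands independently of ¶6, so ¶7 is not affected. Under the severability clause in ¶9, the remaining provisions continue in force. ¶2, ¶3, ¶4, ¶5, ¶7, ¶8, and ¶9 remain in effect.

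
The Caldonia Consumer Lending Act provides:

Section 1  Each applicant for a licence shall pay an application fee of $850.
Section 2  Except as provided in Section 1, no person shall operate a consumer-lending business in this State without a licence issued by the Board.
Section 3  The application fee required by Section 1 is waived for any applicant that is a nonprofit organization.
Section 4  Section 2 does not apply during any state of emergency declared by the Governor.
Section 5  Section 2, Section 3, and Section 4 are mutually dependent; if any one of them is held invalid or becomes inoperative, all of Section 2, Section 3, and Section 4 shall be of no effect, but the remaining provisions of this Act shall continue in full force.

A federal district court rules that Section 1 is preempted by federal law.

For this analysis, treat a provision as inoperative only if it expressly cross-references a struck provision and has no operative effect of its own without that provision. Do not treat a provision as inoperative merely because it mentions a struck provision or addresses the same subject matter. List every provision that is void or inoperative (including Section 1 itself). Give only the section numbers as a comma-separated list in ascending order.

Section 1 is struck. Section 3 has no operative effect of its own apart from Section 1 and is therefore inoperative. Section 5 declares Section 2, Section 3, and Section 4 mutually dependent; since one of them has fallen, all of them are of no effect. That brings down Section 2 and Section 4 as well. The remainder continues in force under Section 5. Only Section 5 remains in effect.

1, 2, 3, 4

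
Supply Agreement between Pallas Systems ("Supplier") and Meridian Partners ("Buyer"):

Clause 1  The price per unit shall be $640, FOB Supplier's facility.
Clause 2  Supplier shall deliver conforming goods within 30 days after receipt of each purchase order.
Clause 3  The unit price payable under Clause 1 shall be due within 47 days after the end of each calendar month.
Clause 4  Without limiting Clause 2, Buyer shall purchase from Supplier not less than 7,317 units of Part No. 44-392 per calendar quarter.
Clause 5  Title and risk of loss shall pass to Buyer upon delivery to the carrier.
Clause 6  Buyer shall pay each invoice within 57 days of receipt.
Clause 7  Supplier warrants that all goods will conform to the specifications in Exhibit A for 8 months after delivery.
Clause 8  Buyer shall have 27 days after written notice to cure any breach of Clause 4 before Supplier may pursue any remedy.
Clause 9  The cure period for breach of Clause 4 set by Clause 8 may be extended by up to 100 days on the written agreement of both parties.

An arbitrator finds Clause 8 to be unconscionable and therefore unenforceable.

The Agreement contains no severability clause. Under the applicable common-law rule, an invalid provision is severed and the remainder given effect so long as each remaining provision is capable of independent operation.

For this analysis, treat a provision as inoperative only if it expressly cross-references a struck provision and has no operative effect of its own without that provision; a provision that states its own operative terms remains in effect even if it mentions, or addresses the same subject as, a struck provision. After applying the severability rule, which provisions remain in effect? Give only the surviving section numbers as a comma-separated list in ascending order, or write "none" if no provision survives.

1, 2, 3, 4, 5, 6, 7

Clause 8 is struck. Clause 9 operates only by reference to Clause 8, so it falls with Clause 8. Under the stated default rule, only provisions that cannot operate independently fall away; the rest are enforced. The provisions still in force are Clause 1, Clause 2, Clause 3, Clause 4, Clause 5, Clause 6, and Clause 7.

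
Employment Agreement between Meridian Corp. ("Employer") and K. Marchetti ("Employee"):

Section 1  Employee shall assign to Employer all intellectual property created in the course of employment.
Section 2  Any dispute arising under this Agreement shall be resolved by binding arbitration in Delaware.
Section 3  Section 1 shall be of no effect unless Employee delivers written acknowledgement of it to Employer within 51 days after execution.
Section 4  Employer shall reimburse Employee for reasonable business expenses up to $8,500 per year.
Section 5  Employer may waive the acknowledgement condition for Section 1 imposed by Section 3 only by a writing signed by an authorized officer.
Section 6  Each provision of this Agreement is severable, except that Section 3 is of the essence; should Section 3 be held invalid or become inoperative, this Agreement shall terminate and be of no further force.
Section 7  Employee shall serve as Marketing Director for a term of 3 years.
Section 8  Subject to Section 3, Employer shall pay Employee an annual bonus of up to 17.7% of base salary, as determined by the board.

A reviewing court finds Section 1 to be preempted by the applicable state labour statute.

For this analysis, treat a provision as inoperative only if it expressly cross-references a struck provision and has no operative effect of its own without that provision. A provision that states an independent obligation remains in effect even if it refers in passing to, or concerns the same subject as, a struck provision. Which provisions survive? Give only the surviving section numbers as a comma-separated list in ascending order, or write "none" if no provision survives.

Section 1 is struck. Section 3 has no operative effect of its own apart from Section 1 and is therefore inoperative. The only function of Section 5 is the waiver condition for Section 3, so it cannot stand once Section 3 is removed. Section 6 makes Section 3 an essential term, and Section 3 has been rendered inoperative by the cascade; under Section 6, the entire Agreement is therefore void. No provision of the Agreement survives.

none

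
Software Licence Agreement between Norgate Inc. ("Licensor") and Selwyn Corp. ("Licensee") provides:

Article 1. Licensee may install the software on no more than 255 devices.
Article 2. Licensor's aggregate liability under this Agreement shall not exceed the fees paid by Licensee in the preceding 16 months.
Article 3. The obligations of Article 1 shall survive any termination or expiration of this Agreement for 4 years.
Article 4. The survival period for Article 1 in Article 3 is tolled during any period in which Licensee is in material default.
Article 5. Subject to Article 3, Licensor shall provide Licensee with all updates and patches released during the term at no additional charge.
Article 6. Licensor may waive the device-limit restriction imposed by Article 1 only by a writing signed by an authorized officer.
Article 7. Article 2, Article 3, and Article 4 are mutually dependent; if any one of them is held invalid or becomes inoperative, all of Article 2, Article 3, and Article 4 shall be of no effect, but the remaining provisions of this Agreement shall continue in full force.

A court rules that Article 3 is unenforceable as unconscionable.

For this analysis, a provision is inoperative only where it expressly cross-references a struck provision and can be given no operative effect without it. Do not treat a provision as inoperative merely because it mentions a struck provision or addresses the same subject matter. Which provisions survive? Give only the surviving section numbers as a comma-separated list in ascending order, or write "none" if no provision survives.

1, 5, 6, 7

Article 3 is struck. The whole of Article 4 is the tolling of the survival period for Article 1, defined by reference to Article 3, so Article 4 cannot stand once Article 3 is removed. Article 5 mentions Article 3 but its own obligation stands independently of Article 3, so Article 5 is not affected. Article 7 declares Article 2, Article 3, and Article 4 mutually dependent; since one of them has fallen, all of them are of no effect. That brings down Article 2 as well. The remainder continues in force under Article 7. The provisions still in force are Article 1, Article 5, Article 6, and Article 7.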